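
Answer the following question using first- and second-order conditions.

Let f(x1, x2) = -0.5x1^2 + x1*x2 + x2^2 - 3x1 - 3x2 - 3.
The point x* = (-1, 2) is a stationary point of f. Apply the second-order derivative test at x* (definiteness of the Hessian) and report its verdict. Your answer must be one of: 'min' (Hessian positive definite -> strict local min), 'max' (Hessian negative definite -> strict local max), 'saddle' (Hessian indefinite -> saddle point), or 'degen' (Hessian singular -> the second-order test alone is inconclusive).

Compute the Hessian H = grad^2 f:
  H = [[-1, 1], [1, 2]]
Verify stationarity: grad f(x*) = H x* + g = (0, 0).
Eigenvalues of H: -1.3028, 2.3028.
Eigenvalues have mixed signs, so H is indefinite -> x* is a saddle point.

saddle


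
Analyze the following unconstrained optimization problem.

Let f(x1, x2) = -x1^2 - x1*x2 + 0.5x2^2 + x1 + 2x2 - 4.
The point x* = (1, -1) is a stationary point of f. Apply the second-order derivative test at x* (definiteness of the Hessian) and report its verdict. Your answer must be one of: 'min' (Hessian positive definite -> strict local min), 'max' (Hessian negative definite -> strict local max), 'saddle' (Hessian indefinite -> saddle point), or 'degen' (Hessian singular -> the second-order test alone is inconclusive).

Compute the Hessian H = grad^2 f:
  H = [[-2, -1], [-1, 1]]
Verify stationarity: grad f(x*) = H x* + g = (0, 0).
Eigenvalues of H: -2.3028, 1.3028.
Eigenvalues have mixed signs, so H is indefinite -> x* is a saddle point.

saddle


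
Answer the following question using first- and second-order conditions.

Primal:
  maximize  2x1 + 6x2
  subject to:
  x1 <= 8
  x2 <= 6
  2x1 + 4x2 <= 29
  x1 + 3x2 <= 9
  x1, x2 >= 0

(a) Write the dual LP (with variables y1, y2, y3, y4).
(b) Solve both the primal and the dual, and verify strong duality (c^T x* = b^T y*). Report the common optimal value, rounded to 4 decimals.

The standard primal-dual pair for 'max c^T x s.t. A x <= b, x >= 0' is:
  Dual:  min b^T y  s.t.  A^T y >= c,  y >= 0.

So the dual LP is:
  minimize  8y1 + 6y2 + 29y3 + 9y4
  subject to:
    y1 + 2y3 + y4 >= 2
    y2 + 4y3 + 3y4 >= 6
    y1, y2, y3, y4 >= 0

Solving the primal: x* = (0, 3).
  primal value c^T x* = 18.
Solving the dual: y* = (0, 0, 0, 2).
  dual value b^T y* = 18.
Strong duality: c^T x* = b^T y*. Confirmed.

18


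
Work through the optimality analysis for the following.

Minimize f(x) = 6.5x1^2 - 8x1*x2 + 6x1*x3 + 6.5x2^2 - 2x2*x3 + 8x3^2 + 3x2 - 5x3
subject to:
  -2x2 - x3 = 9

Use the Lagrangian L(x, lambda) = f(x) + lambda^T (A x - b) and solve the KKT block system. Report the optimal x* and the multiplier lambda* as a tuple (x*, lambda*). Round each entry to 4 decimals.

Form the Lagrangian:
  L(x, lambda) = (1/2) x^T Q x + c^T x + lambda^T (A x - b)
Stationarity (grad_x L = 0): Q x + c + A^T lambda = 0.
Primal feasibility: A x = b.

This gives the KKT block system:
  [ Q   A^T ] [ x     ]   [-c ]
  [ A    0  ] [ lambda ] = [ b ]

Solving the linear system:
  x*      = (-2.539, -4.3504, -0.2993)
  lambda* = (-16.322)
  f(x*)   = 67.6716

x* = (-2.539, -4.3504, -0.2993), lambda* = (-16.322)


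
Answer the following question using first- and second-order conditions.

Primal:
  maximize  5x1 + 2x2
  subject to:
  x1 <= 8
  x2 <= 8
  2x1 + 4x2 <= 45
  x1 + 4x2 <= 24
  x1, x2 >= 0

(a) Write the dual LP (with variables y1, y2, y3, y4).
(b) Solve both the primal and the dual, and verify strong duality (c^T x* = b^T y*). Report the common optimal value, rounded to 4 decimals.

The standard primal-dual pair for 'max c^T x s.t. A x <= b, x >= 0' is:
  Dual:  min b^T y  s.t.  A^T y >= c,  y >= 0.

So the dual LP is:
  minimize  8y1 + 8y2 + 45y3 + 24y4
  subject to:
    y1 + 2y3 + y4 >= 5
    y2 + 4y3 + 4y4 >= 2
    y1, y2, y3, y4 >= 0

Solving the primal: x* = (8, 4).
  primal value c^T x* = 48.
Solving the dual: y* = (4.5, 0, 0, 0.5).
  dual value b^T y* = 48.
Strong duality: c^T x* = b^T y*. Confirmed.

48


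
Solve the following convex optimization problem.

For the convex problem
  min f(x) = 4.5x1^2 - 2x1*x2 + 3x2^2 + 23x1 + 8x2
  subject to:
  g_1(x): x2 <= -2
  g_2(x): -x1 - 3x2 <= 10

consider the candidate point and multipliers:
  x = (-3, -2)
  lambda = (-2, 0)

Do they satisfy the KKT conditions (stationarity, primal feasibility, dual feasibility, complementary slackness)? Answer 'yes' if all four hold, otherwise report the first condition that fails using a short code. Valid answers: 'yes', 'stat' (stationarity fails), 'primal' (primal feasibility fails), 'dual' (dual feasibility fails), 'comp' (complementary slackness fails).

Gradient of f: grad f(x) = Q x + c = (0, 2)
Constraint values g_i(x) = a_i^T x - b_i:
  g_1((-3, -2)) = 0
  g_2((-3, -2)) = -1
Stationarity residual: grad f(x) + sum_i lambda_i a_i = (0, 0)
  -> stationarity OK
Primal feasibility (all g_i <= 0): OK
Dual feasibility (all lambda_i >= 0): FAILS
Complementary slackness (lambda_i * g_i(x) = 0 for all i): OK

Verdict: the first failing condition is dual_feasibility -> dual.

dual


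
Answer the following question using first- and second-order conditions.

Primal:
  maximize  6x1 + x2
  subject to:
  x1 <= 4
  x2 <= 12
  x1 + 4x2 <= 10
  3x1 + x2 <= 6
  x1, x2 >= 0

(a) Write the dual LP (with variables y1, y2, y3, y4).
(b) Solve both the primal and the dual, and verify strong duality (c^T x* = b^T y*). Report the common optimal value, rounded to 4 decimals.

The standard primal-dual pair for 'max c^T x s.t. A x <= b, x >= 0' is:
  Dual:  min b^T y  s.t.  A^T y >= c,  y >= 0.

So the dual LP is:
  minimize  4y1 + 12y2 + 10y3 + 6y4
  subject to:
    y1 + y3 + 3y4 >= 6
    y2 + 4y3 + y4 >= 1
    y1, y2, y3, y4 >= 0

Solving the primal: x* = (2, 0).
  primal value c^T x* = 12.
Solving the dual: y* = (0, 0, 0, 2).
  dual value b^T y* = 12.
Strong duality: c^T x* = b^T y*. Confirmed.

12


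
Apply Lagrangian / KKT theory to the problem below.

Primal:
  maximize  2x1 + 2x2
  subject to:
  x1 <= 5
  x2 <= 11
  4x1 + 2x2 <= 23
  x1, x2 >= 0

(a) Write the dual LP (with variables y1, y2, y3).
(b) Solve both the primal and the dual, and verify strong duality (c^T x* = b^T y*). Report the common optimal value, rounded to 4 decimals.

The standard primal-dual pair for 'max c^T x s.t. A x <= b, x >= 0' is:
  Dual:  min b^T y  s.t.  A^T y >= c,  y >= 0.

So the dual LP is:
  minimize  5y1 + 11y2 + 23y3
  subject to:
    y1 + 4y3 >= 2
    y2 + 2y3 >= 2
    y1, y2, y3 >= 0

Solving the primal: x* = (0.25, 11).
  primal value c^T x* = 22.5.
Solving the dual: y* = (0, 1, 0.5).
  dual value b^T y* = 22.5.
Strong duality: c^T x* = b^T y*. Confirmed.

22.5


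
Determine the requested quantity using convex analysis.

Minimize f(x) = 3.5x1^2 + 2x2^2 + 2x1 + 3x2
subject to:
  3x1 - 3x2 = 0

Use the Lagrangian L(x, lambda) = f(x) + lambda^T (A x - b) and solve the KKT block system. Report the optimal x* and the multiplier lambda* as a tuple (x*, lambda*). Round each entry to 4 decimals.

Form the Lagrangian:
  L(x, lambda) = (1/2) x^T Q x + c^T x + lambda^T (A x - b)
Stationarity (grad_x L = 0): Q x + c + A^T lambda = 0.
Primal feasibility: A x = b.

This gives the KKT block system:
  [ Q   A^T ] [ x     ]   [-c ]
  [ A    0  ] [ lambda ] = [ b ]

Solving the linear system:
  x*      = (-0.4545, -0.4545)
  lambda* = (0.3939)
  f(x*)   = -1.1364

x* = (-0.4545, -0.4545), lambda* = (0.3939)


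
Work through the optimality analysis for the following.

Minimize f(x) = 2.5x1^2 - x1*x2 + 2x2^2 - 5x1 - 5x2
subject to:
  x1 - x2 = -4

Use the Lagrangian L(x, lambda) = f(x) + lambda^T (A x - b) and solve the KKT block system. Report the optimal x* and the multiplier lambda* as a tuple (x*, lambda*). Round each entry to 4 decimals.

Form the Lagrangian:
  L(x, lambda) = (1/2) x^T Q x + c^T x + lambda^T (A x - b)
Stationarity (grad_x L = 0): Q x + c + A^T lambda = 0.
Primal feasibility: A x = b.

This gives the KKT block system:
  [ Q   A^T ] [ x     ]   [-c ]
  [ A    0  ] [ lambda ] = [ b ]

Solving the linear system:
  x*      = (-0.2857, 3.7143)
  lambda* = (10.1429)
  f(x*)   = 11.7143

x* = (-0.2857, 3.7143), lambda* = (10.1429)


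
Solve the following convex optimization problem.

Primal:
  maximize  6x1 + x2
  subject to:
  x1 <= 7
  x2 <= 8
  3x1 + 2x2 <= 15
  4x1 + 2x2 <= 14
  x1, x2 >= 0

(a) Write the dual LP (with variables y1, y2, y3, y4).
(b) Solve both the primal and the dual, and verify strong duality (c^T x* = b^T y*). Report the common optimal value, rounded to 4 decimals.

The standard primal-dual pair for 'max c^T x s.t. A x <= b, x >= 0' is:
  Dual:  min b^T y  s.t.  A^T y >= c,  y >= 0.

So the dual LP is:
  minimize  7y1 + 8y2 + 15y3 + 14y4
  subject to:
    y1 + 3y3 + 4y4 >= 6
    y2 + 2y3 + 2y4 >= 1
    y1, y2, y3, y4 >= 0

Solving the primal: x* = (3.5, 0).
  primal value c^T x* = 21.
Solving the dual: y* = (0, 0, 0, 1.5).
  dual value b^T y* = 21.
Strong duality: c^T x* = b^T y*. Confirmed.

21


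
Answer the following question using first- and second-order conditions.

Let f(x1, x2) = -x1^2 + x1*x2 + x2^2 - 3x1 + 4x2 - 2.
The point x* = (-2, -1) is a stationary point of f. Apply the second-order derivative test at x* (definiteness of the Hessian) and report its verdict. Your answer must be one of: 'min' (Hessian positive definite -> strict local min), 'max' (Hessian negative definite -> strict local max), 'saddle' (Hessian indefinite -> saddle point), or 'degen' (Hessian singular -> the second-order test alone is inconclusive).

Compute the Hessian H = grad^2 f:
  H = [[-2, 1], [1, 2]]
Verify stationarity: grad f(x*) = H x* + g = (0, 0).
Eigenvalues of H: -2.2361, 2.2361.
Eigenvalues have mixed signs, so H is indefinite -> x* is a saddle point.

saddle


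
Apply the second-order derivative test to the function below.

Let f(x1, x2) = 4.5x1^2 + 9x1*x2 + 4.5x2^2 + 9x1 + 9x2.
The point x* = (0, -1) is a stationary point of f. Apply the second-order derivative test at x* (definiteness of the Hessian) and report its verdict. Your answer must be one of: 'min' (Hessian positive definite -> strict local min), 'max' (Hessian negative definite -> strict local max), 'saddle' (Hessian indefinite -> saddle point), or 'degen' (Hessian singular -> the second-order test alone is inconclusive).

Compute the Hessian H = grad^2 f:
  H = [[9, 9], [9, 9]]
Verify stationarity: grad f(x*) = H x* + g = (0, 0).
Eigenvalues of H: 0, 18.
H has a zero eigenvalue (singular; positive semidefinite but not definite), so H is neither positive definite, negative definite, nor indefinite. The second-order test alone is inconclusive -> degen.
(Indeed, f is constant along the null direction of H through x*, so x* is not a strict local extremum.)

degen


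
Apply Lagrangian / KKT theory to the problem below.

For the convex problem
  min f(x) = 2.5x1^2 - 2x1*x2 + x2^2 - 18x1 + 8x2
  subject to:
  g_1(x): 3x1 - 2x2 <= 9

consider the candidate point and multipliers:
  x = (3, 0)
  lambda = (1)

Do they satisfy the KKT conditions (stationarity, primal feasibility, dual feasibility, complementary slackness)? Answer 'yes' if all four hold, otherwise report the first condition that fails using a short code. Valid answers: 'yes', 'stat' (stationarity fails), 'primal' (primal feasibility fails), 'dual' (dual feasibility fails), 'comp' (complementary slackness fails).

Gradient of f: grad f(x) = Q x + c = (-3, 2)
Constraint values g_i(x) = a_i^T x - b_i:
  g_1((3, 0)) = 0
Stationarity residual: grad f(x) + sum_i lambda_i a_i = (0, 0)
  -> stationarity OK
Primal feasibility (all g_i <= 0): OK
Dual feasibility (all lambda_i >= 0): OK
Complementary slackness (lambda_i * g_i(x) = 0 for all i): OK

Verdict: yes, KKT holds.

yes


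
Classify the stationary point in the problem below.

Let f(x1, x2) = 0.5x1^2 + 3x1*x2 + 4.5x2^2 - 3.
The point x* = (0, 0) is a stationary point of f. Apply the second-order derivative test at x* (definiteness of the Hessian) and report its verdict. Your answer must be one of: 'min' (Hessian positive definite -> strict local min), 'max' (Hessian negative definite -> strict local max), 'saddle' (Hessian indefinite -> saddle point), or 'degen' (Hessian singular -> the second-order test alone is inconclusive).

Compute the Hessian H = grad^2 f:
  H = [[1, 3], [3, 9]]
Verify stationarity: grad f(x*) = H x* + g = (0, 0).
Eigenvalues of H: 0, 10.
H has a zero eigenvalue (singular; positive semidefinite but not definite), so H is neither positive definite, negative definite, nor indefinite. The second-order test alone is inconclusive -> degen.
(Indeed, f is constant along the null direction of H through x*, so x* is not a strict local extremum.)

degen


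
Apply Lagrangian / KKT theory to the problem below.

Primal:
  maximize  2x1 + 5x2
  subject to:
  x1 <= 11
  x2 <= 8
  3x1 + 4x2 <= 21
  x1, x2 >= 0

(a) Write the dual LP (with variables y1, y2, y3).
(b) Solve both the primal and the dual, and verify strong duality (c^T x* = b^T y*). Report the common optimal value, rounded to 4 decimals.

The standard primal-dual pair for 'max c^T x s.t. A x <= b, x >= 0' is:
  Dual:  min b^T y  s.t.  A^T y >= c,  y >= 0.

So the dual LP is:
  minimize  11y1 + 8y2 + 21y3
  subject to:
    y1 + 3y3 >= 2
    y2 + 4y3 >= 5
    y1, y2, y3 >= 0

Solving the primal: x* = (0, 5.25).
  primal value c^T x* = 26.25.
Solving the dual: y* = (0, 0, 1.25).
  dual value b^T y* = 26.25.
Strong duality: c^T x* = b^T y*. Confirmed.

26.25


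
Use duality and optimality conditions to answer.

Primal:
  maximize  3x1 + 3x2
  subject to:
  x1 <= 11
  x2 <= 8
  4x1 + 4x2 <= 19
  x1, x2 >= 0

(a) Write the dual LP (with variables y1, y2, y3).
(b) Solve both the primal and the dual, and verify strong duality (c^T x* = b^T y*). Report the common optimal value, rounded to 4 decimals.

The standard primal-dual pair for 'max c^T x s.t. A x <= b, x >= 0' is:
  Dual:  min b^T y  s.t.  A^T y >= c,  y >= 0.

So the dual LP is:
  minimize  11y1 + 8y2 + 19y3
  subject to:
    y1 + 4y3 >= 3
    y2 + 4y3 >= 3
    y1, y2, y3 >= 0

Solving the primal: x* = (4.75, 0).
  primal value c^T x* = 14.25.
Solving the dual: y* = (0, 0, 0.75).
  dual value b^T y* = 14.25.
Strong duality: c^T x* = b^T y*. Confirmed.

14.25


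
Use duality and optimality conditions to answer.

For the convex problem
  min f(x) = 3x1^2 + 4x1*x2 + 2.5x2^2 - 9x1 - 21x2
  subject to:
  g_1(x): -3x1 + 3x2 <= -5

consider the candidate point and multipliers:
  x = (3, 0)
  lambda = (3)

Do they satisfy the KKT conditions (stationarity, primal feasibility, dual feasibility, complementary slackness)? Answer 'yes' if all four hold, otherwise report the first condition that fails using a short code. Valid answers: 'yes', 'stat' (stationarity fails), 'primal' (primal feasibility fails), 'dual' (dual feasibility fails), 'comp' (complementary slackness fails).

Gradient of f: grad f(x) = Q x + c = (9, -9)
Constraint values g_i(x) = a_i^T x - b_i:
  g_1((3, 0)) = -4
Stationarity residual: grad f(x) + sum_i lambda_i a_i = (0, 0)
  -> stationarity OK
Primal feasibility (all g_i <= 0): OK
Dual feasibility (all lambda_i >= 0): OK
Complementary slackness (lambda_i * g_i(x) = 0 for all i): FAILS

Verdict: the first failing condition is complementary_slackness -> comp.

comp


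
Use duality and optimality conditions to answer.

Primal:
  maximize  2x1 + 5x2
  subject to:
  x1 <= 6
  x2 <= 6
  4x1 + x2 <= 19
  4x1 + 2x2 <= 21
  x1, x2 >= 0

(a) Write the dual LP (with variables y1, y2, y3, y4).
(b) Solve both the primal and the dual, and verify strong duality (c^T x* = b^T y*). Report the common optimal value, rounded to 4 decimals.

The standard primal-dual pair for 'max c^T x s.t. A x <= b, x >= 0' is:
  Dual:  min b^T y  s.t.  A^T y >= c,  y >= 0.

So the dual LP is:
  minimize  6y1 + 6y2 + 19y3 + 21y4
  subject to:
    y1 + 4y3 + 4y4 >= 2
    y2 + y3 + 2y4 >= 5
    y1, y2, y3, y4 >= 0

Solving the primal: x* = (2.25, 6).
  primal value c^T x* = 34.5.
Solving the dual: y* = (0, 4, 0, 0.5).
  dual value b^T y* = 34.5.
Strong duality: c^T x* = b^T y*. Confirmed.

34.5


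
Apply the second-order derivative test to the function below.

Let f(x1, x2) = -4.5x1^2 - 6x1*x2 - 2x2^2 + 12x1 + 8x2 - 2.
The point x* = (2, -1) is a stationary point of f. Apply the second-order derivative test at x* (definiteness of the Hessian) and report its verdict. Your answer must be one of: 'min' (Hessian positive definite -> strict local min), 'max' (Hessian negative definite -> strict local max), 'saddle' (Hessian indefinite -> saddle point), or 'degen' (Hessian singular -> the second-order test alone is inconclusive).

Compute the Hessian H = grad^2 f:
  H = [[-9, -6], [-6, -4]]
Verify stationarity: grad f(x*) = H x* + g = (0, 0).
Eigenvalues of H: -13, 0.
H has a zero eigenvalue (singular; negative semidefinite but not definite), so H is neither positive definite, negative definite, nor indefinite. The second-order test alone is inconclusive -> degen.
(Indeed, f is constant along the null direction of H through x*, so x* is not a strict local extremum.)

degen


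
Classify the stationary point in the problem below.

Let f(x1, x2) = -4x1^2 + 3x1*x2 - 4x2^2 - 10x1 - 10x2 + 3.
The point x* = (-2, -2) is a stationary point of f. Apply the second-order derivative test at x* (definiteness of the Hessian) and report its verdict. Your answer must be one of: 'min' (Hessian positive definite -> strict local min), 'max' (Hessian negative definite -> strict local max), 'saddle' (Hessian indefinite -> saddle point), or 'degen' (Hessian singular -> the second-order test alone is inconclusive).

Compute the Hessian H = grad^2 f:
  H = [[-8, 3], [3, -8]]
Verify stationarity: grad f(x*) = H x* + g = (0, 0).
Eigenvalues of H: -11, -5.
Both eigenvalues < 0, so H is negative definite -> x* is a strict local max.

max


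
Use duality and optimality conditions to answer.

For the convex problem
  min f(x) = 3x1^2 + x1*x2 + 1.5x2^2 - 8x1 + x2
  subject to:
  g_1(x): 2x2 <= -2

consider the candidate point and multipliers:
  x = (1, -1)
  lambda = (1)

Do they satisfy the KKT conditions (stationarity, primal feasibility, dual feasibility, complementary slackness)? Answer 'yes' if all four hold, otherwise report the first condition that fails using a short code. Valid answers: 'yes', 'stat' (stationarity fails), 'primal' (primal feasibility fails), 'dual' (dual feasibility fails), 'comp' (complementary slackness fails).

Gradient of f: grad f(x) = Q x + c = (-3, -1)
Constraint values g_i(x) = a_i^T x - b_i:
  g_1((1, -1)) = 0
Stationarity residual: grad f(x) + sum_i lambda_i a_i = (-3, 1)
  -> stationarity FAILS
Primal feasibility (all g_i <= 0): OK
Dual feasibility (all lambda_i >= 0): OK
Complementary slackness (lambda_i * g_i(x) = 0 for all i): OK

Verdict: the first failing condition is stationarity -> stat.

stat


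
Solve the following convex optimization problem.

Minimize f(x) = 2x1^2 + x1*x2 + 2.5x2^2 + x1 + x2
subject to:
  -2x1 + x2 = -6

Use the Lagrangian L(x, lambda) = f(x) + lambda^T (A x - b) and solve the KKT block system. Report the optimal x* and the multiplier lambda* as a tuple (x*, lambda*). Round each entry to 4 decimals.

Form the Lagrangian:
  L(x, lambda) = (1/2) x^T Q x + c^T x + lambda^T (A x - b)
Stationarity (grad_x L = 0): Q x + c + A^T lambda = 0.
Primal feasibility: A x = b.

This gives the KKT block system:
  [ Q   A^T ] [ x     ]   [-c ]
  [ A    0  ] [ lambda ] = [ b ]

Solving the linear system:
  x*      = (2.25, -1.5)
  lambda* = (4.25)
  f(x*)   = 13.125

x* = (2.25, -1.5), lambda* = (4.25)


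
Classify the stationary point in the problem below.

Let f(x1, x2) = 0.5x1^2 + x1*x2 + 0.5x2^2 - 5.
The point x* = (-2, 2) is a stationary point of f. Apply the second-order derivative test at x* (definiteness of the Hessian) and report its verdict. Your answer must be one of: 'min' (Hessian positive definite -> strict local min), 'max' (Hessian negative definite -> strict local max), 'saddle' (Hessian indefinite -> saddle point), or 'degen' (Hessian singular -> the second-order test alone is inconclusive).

Compute the Hessian H = grad^2 f:
  H = [[1, 1], [1, 1]]
Verify stationarity: grad f(x*) = H x* + g = (0, 0).
Eigenvalues of H: 0, 2.
H has a zero eigenvalue (singular; positive semidefinite but not definite), so H is neither positive definite, negative definite, nor indefinite. The second-order test alone is inconclusive -> degen.
(Indeed, f is constant along the null direction of H through x*, so x* is not a strict local extremum.)

degen


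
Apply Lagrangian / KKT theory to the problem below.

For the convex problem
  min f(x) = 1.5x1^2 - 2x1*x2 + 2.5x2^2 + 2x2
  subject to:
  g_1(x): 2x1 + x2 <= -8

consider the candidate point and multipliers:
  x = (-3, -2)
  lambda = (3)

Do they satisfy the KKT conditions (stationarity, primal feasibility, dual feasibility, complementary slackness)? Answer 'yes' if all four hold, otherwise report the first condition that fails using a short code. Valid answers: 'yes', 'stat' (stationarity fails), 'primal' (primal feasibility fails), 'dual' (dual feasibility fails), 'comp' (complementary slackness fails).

Gradient of f: grad f(x) = Q x + c = (-5, -2)
Constraint values g_i(x) = a_i^T x - b_i:
  g_1((-3, -2)) = 0
Stationarity residual: grad f(x) + sum_i lambda_i a_i = (1, 1)
  -> stationarity FAILS
Primal feasibility (all g_i <= 0): OK
Dual feasibility (all lambda_i >= 0): OK
Complementary slackness (lambda_i * g_i(x) = 0 for all i): OK

Verdict: the first failing condition is stationarity -> stat.

stat


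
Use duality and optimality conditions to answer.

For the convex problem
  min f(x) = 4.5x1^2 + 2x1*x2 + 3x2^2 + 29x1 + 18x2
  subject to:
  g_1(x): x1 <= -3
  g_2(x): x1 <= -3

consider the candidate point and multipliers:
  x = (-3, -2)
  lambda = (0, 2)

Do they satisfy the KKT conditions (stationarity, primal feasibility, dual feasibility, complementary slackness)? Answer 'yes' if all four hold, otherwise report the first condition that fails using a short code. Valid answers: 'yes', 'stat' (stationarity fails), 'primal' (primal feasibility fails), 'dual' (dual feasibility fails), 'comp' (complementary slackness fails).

Gradient of f: grad f(x) = Q x + c = (-2, 0)
Constraint values g_i(x) = a_i^T x - b_i:
  g_1((-3, -2)) = 0
  g_2((-3, -2)) = 0
Stationarity residual: grad f(x) + sum_i lambda_i a_i = (0, 0)
  -> stationarity OK
Primal feasibility (all g_i <= 0): OK
Dual feasibility (all lambda_i >= 0): OK
Complementary slackness (lambda_i * g_i(x) = 0 for all i): OK

Verdict: yes, KKT holds.

yes


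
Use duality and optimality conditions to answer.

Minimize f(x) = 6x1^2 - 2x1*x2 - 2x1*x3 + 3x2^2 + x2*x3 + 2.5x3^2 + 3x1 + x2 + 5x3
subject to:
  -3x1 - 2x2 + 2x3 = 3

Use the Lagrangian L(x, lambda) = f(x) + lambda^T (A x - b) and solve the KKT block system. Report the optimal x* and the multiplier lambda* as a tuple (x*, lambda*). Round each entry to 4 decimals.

Form the Lagrangian:
  L(x, lambda) = (1/2) x^T Q x + c^T x + lambda^T (A x - b)
Stationarity (grad_x L = 0): Q x + c + A^T lambda = 0.
Primal feasibility: A x = b.

This gives the KKT block system:
  [ Q   A^T ] [ x     ]   [-c ]
  [ A    0  ] [ lambda ] = [ b ]

Solving the linear system:
  x*      = (-0.8469, -0.8281, -0.5985)
  lambda* = (-1.4366)
  f(x*)   = -1.0257

x* = (-0.8469, -0.8281, -0.5985), lambda* = (-1.4366)


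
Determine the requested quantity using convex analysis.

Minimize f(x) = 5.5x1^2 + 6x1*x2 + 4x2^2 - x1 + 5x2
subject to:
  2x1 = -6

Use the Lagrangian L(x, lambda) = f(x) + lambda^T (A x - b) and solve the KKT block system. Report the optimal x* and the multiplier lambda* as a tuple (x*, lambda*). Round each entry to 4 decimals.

Form the Lagrangian:
  L(x, lambda) = (1/2) x^T Q x + c^T x + lambda^T (A x - b)
Stationarity (grad_x L = 0): Q x + c + A^T lambda = 0.
Primal feasibility: A x = b.

This gives the KKT block system:
  [ Q   A^T ] [ x     ]   [-c ]
  [ A    0  ] [ lambda ] = [ b ]

Solving the linear system:
  x*      = (-3, 1.625)
  lambda* = (12.125)
  f(x*)   = 41.9375

x* = (-3, 1.625), lambda* = (12.125)


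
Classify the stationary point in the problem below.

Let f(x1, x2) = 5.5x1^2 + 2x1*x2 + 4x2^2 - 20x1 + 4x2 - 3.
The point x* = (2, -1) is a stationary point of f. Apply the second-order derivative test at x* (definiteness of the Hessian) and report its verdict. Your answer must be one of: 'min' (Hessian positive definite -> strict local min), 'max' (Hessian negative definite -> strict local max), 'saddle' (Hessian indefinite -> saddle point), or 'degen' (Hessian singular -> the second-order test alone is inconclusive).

Compute the Hessian H = grad^2 f:
  H = [[11, 2], [2, 8]]
Verify stationarity: grad f(x*) = H x* + g = (0, 0).
Eigenvalues of H: 7, 12.
Both eigenvalues > 0, so H is positive definite -> x* is a strict local min.

min


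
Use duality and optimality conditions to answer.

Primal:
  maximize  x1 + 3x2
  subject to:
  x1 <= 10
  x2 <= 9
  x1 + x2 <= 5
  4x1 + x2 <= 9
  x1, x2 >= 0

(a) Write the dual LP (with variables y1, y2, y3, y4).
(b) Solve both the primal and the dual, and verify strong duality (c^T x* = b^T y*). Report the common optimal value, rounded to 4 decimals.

The standard primal-dual pair for 'max c^T x s.t. A x <= b, x >= 0' is:
  Dual:  min b^T y  s.t.  A^T y >= c,  y >= 0.

So the dual LP is:
  minimize  10y1 + 9y2 + 5y3 + 9y4
  subject to:
    y1 + y3 + 4y4 >= 1
    y2 + y3 + y4 >= 3
    y1, y2, y3, y4 >= 0

Solving the primal: x* = (0, 5).
  primal value c^T x* = 15.
Solving the dual: y* = (0, 0, 3, 0).
  dual value b^T y* = 15.
Strong duality: c^T x* = b^T y*. Confirmed.

15


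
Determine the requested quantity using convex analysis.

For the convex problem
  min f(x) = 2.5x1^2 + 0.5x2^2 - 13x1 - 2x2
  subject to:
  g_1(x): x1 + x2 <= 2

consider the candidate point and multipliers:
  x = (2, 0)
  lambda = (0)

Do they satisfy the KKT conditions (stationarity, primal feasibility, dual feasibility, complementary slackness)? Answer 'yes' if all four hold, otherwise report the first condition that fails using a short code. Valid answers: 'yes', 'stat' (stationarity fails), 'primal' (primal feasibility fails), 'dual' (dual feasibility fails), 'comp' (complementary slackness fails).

Gradient of f: grad f(x) = Q x + c = (-3, -2)
Constraint values g_i(x) = a_i^T x - b_i:
  g_1((2, 0)) = 0
Stationarity residual: grad f(x) + sum_i lambda_i a_i = (-3, -2)
  -> stationarity FAILS
Primal feasibility (all g_i <= 0): OK
Dual feasibility (all lambda_i >= 0): OK
Complementary slackness (lambda_i * g_i(x) = 0 for all i): OK

Verdict: the first failing condition is stationarity -> stat.

stat


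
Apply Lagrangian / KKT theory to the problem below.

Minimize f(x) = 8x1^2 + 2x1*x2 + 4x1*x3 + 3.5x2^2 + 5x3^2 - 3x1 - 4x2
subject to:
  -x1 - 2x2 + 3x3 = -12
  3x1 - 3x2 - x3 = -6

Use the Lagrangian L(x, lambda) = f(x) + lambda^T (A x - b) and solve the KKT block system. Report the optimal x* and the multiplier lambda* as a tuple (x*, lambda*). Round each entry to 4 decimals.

Form the Lagrangian:
  L(x, lambda) = (1/2) x^T Q x + c^T x + lambda^T (A x - b)
Stationarity (grad_x L = 0): Q x + c + A^T lambda = 0.
Primal feasibility: A x = b.

This gives the KKT block system:
  [ Q   A^T ] [ x     ]   [-c ]
  [ A    0  ] [ lambda ] = [ b ]

Solving the linear system:
  x*      = (0.3668, 2.994, -1.8817)
  lambda* = (6.3402, 1.6704)
  f(x*)   = 36.5144

x* = (0.3668, 2.994, -1.8817), lambda* = (6.3402, 1.6704)


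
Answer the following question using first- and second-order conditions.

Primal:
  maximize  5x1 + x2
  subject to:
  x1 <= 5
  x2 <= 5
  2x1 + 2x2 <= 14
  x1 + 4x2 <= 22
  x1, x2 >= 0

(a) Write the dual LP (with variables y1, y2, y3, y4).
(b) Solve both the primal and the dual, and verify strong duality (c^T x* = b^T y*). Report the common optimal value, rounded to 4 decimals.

The standard primal-dual pair for 'max c^T x s.t. A x <= b, x >= 0' is:
  Dual:  min b^T y  s.t.  A^T y >= c,  y >= 0.

So the dual LP is:
  minimize  5y1 + 5y2 + 14y3 + 22y4
  subject to:
    y1 + 2y3 + y4 >= 5
    y2 + 2y3 + 4y4 >= 1
    y1, y2, y3, y4 >= 0

Solving the primal: x* = (5, 2).
  primal value c^T x* = 27.
Solving the dual: y* = (4, 0, 0.5, 0).
  dual value b^T y* = 27.
Strong duality: c^T x* = b^T y*. Confirmed.

27


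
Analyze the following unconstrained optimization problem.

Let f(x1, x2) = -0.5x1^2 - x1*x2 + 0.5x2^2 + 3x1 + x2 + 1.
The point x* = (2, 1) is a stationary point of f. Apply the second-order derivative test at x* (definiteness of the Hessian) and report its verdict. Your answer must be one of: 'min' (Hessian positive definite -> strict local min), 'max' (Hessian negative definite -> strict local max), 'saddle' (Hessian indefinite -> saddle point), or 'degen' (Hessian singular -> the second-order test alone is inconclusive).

Compute the Hessian H = grad^2 f:
  H = [[-1, -1], [-1, 1]]
Verify stationarity: grad f(x*) = H x* + g = (0, 0).
Eigenvalues of H: -1.4142, 1.4142.
Eigenvalues have mixed signs, so H is indefinite -> x* is a saddle point.

saddle


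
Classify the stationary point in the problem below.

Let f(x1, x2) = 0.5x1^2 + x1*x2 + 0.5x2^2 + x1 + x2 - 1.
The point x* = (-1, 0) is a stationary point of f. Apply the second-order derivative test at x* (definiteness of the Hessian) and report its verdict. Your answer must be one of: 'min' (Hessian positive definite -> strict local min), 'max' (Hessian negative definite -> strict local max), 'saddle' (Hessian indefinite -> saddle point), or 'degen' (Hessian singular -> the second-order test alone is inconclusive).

Compute the Hessian H = grad^2 f:
  H = [[1, 1], [1, 1]]
Verify stationarity: grad f(x*) = H x* + g = (0, 0).
Eigenvalues of H: 0, 2.
H has a zero eigenvalue (singular; positive semidefinite but not definite), so H is neither positive definite, negative definite, nor indefinite. The second-order test alone is inconclusive -> degen.
(Indeed, f is constant along the null direction of H through x*, so x* is not a strict local extremum.)

degen


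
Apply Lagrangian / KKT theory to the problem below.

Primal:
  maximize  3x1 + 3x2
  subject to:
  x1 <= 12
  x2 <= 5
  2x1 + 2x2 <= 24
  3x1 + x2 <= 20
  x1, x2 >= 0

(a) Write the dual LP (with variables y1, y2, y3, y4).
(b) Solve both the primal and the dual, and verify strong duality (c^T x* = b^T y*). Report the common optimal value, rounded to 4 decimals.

The standard primal-dual pair for 'max c^T x s.t. A x <= b, x >= 0' is:
  Dual:  min b^T y  s.t.  A^T y >= c,  y >= 0.

So the dual LP is:
  minimize  12y1 + 5y2 + 24y3 + 20y4
  subject to:
    y1 + 2y3 + 3y4 >= 3
    y2 + 2y3 + y4 >= 3
    y1, y2, y3, y4 >= 0

Solving the primal: x* = (5, 5).
  primal value c^T x* = 30.
Solving the dual: y* = (0, 2, 0, 1).
  dual value b^T y* = 30.
Strong duality: c^T x* = b^T y*. Confirmed.

30


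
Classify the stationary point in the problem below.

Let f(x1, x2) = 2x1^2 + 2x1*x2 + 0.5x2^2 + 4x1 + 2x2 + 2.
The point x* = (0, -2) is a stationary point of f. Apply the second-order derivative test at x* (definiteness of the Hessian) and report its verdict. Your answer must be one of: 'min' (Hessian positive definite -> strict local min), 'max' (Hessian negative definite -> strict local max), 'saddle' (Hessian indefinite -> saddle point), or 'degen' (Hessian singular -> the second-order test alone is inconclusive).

Compute the Hessian H = grad^2 f:
  H = [[4, 2], [2, 1]]
Verify stationarity: grad f(x*) = H x* + g = (0, 0).
Eigenvalues of H: 0, 5.
H has a zero eigenvalue (singular; positive semidefinite but not definite), so H is neither positive definite, negative definite, nor indefinite. The second-order test alone is inconclusive -> degen.
(Indeed, f is constant along the null direction of H through x*, so x* is not a strict local extremum.)

degen


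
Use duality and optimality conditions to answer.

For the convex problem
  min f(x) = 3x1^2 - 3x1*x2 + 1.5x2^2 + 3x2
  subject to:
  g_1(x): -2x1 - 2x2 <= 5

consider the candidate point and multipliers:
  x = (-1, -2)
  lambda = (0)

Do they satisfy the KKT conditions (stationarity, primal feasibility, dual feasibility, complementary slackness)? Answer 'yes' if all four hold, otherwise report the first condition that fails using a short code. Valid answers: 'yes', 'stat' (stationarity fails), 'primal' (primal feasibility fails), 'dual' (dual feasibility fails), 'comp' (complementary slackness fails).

Gradient of f: grad f(x) = Q x + c = (0, 0)
Constraint values g_i(x) = a_i^T x - b_i:
  g_1((-1, -2)) = 1
Stationarity residual: grad f(x) + sum_i lambda_i a_i = (0, 0)
  -> stationarity OK
Primal feasibility (all g_i <= 0): FAILS
Dual feasibility (all lambda_i >= 0): OK
Complementary slackness (lambda_i * g_i(x) = 0 for all i): OK

Verdict: the first failing condition is primal_feasibility -> primal.

primal


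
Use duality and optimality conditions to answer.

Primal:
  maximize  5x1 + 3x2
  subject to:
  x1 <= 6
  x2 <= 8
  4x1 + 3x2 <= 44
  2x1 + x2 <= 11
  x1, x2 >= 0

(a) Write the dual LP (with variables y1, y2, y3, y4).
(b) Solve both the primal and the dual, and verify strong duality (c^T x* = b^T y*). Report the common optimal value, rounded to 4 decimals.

The standard primal-dual pair for 'max c^T x s.t. A x <= b, x >= 0' is:
  Dual:  min b^T y  s.t.  A^T y >= c,  y >= 0.

So the dual LP is:
  minimize  6y1 + 8y2 + 44y3 + 11y4
  subject to:
    y1 + 4y3 + 2y4 >= 5
    y2 + 3y3 + y4 >= 3
    y1, y2, y3, y4 >= 0

Solving the primal: x* = (1.5, 8).
  primal value c^T x* = 31.5.
Solving the dual: y* = (0, 0.5, 0, 2.5).
  dual value b^T y* = 31.5.
Strong duality: c^T x* = b^T y*. Confirmed.

31.5


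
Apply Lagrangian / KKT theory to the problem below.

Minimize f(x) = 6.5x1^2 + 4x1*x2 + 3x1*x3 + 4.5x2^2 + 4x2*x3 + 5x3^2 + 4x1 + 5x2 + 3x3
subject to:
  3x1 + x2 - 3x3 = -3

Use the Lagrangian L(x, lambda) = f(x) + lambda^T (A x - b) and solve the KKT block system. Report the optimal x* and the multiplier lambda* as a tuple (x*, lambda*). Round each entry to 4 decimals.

Form the Lagrangian:
  L(x, lambda) = (1/2) x^T Q x + c^T x + lambda^T (A x - b)
Stationarity (grad_x L = 0): Q x + c + A^T lambda = 0.
Primal feasibility: A x = b.

This gives the KKT block system:
  [ Q   A^T ] [ x     ]   [-c ]
  [ A    0  ] [ lambda ] = [ b ]

Solving the linear system:
  x*      = (-0.4171, -0.6409, 0.3693)
  lambda* = (0.9593)
  f(x*)   = -0.4435

x* = (-0.4171, -0.6409, 0.3693), lambda* = (0.9593)


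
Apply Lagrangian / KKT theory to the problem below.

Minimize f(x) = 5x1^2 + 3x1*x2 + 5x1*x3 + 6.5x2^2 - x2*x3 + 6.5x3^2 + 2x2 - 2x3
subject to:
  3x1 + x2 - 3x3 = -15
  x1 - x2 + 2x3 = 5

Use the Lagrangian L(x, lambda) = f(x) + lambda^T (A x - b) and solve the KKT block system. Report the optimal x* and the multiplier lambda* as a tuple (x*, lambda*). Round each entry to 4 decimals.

Form the Lagrangian:
  L(x, lambda) = (1/2) x^T Q x + c^T x + lambda^T (A x - b)
Stationarity (grad_x L = 0): Q x + c + A^T lambda = 0.
Primal feasibility: A x = b.

This gives the KKT block system:
  [ Q   A^T ] [ x     ]   [-c ]
  [ A    0  ] [ lambda ] = [ b ]

Solving the linear system:
  x*      = (-1.7247, -0.522, 3.1013)
  lambda* = (4.092, -8.9698)
  f(x*)   = 49.4915

x* = (-1.7247, -0.522, 3.1013), lambda* = (4.092, -8.9698)


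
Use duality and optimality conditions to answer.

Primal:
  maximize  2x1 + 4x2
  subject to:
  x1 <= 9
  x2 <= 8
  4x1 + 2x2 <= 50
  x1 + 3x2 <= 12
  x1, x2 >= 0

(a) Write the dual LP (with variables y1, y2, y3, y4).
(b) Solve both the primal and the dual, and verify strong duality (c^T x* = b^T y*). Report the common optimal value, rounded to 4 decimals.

The standard primal-dual pair for 'max c^T x s.t. A x <= b, x >= 0' is:
  Dual:  min b^T y  s.t.  A^T y >= c,  y >= 0.

So the dual LP is:
  minimize  9y1 + 8y2 + 50y3 + 12y4
  subject to:
    y1 + 4y3 + y4 >= 2
    y2 + 2y3 + 3y4 >= 4
    y1, y2, y3, y4 >= 0

Solving the primal: x* = (9, 1).
  primal value c^T x* = 22.
Solving the dual: y* = (0.6667, 0, 0, 1.3333).
  dual value b^T y* = 22.
Strong duality: c^T x* = b^T y*. Confirmed.

22


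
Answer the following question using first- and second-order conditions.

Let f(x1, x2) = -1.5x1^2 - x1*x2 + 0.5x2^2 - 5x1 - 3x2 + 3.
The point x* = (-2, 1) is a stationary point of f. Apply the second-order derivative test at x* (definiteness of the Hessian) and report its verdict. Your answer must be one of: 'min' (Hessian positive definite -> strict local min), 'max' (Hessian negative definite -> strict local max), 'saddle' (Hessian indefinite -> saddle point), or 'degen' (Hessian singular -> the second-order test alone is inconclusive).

Compute the Hessian H = grad^2 f:
  H = [[-3, -1], [-1, 1]]
Verify stationarity: grad f(x*) = H x* + g = (0, 0).
Eigenvalues of H: -3.2361, 1.2361.
Eigenvalues have mixed signs, so H is indefinite -> x* is a saddle point.

saddle


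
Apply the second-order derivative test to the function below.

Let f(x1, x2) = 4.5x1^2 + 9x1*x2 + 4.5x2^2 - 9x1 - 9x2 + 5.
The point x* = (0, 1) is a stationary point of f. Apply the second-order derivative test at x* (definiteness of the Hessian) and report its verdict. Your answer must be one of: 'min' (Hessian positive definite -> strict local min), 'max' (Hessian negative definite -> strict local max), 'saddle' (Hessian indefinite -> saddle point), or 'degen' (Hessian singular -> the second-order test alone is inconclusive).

Compute the Hessian H = grad^2 f:
  H = [[9, 9], [9, 9]]
Verify stationarity: grad f(x*) = H x* + g = (0, 0).
Eigenvalues of H: 0, 18.
H has a zero eigenvalue (singular; positive semidefinite but not definite), so H is neither positive definite, negative definite, nor indefinite. The second-order test alone is inconclusive -> degen.
(Indeed, f is constant along the null direction of H through x*, so x* is not a strict local extremum.)

degen


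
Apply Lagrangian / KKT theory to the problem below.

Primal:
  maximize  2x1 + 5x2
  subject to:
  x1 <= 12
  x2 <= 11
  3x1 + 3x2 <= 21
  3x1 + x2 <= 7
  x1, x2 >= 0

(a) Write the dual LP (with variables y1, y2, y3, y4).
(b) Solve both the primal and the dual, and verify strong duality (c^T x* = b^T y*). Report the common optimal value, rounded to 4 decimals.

The standard primal-dual pair for 'max c^T x s.t. A x <= b, x >= 0' is:
  Dual:  min b^T y  s.t.  A^T y >= c,  y >= 0.

So the dual LP is:
  minimize  12y1 + 11y2 + 21y3 + 7y4
  subject to:
    y1 + 3y3 + 3y4 >= 2
    y2 + 3y3 + y4 >= 5
    y1, y2, y3, y4 >= 0

Solving the primal: x* = (0, 7).
  primal value c^T x* = 35.
Solving the dual: y* = (0, 0, 0, 5).
  dual value b^T y* = 35.
Strong duality: c^T x* = b^T y*. Confirmed.

35


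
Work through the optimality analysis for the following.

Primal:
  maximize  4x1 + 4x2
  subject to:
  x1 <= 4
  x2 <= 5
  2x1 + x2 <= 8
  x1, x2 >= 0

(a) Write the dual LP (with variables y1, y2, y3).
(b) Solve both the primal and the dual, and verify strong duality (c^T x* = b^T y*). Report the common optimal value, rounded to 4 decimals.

The standard primal-dual pair for 'max c^T x s.t. A x <= b, x >= 0' is:
  Dual:  min b^T y  s.t.  A^T y >= c,  y >= 0.

So the dual LP is:
  minimize  4y1 + 5y2 + 8y3
  subject to:
    y1 + 2y3 >= 4
    y2 + y3 >= 4
    y1, y2, y3 >= 0

Solving the primal: x* = (1.5, 5).
  primal value c^T x* = 26.
Solving the dual: y* = (0, 2, 2).
  dual value b^T y* = 26.
Strong duality: c^T x* = b^T y*. Confirmed.

26


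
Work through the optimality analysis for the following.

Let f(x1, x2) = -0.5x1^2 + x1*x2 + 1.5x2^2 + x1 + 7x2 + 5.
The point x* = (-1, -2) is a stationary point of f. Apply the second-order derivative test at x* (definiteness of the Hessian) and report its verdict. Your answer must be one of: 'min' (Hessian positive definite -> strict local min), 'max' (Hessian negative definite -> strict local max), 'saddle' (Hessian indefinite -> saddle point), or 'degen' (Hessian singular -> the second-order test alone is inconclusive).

Compute the Hessian H = grad^2 f:
  H = [[-1, 1], [1, 3]]
Verify stationarity: grad f(x*) = H x* + g = (0, 0).
Eigenvalues of H: -1.2361, 3.2361.
Eigenvalues have mixed signs, so H is indefinite -> x* is a saddle point.

saddle


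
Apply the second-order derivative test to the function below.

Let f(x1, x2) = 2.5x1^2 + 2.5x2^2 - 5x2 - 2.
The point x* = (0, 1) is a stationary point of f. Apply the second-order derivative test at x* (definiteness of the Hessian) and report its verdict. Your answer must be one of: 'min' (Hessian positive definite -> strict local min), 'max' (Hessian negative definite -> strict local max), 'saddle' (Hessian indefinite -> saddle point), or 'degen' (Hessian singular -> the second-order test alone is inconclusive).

Compute the Hessian H = grad^2 f:
  H = [[5, 0], [0, 5]]
Verify stationarity: grad f(x*) = H x* + g = (0, 0).
Eigenvalues of H: 5, 5.
Both eigenvalues > 0, so H is positive definite -> x* is a strict local min.

min
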